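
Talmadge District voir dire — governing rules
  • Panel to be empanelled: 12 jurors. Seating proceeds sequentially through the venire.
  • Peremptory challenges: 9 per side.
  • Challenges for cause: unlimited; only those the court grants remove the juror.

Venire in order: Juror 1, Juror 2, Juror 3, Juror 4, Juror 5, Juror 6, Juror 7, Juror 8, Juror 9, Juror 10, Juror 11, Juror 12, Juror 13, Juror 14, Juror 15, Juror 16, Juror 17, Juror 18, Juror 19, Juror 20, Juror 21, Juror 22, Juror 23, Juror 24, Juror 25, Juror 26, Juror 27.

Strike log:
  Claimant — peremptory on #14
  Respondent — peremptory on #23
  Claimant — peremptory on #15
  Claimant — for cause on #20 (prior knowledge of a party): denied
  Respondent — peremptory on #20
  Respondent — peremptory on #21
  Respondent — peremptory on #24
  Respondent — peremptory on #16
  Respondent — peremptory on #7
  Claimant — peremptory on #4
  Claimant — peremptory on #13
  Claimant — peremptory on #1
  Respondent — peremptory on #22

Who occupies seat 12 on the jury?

Removed: #1, #4, #7, #13, #14, #15, #16, #20, #21, #22, #23, #24.
Seating in order: seats 1–12 → #2, #3, #5, #6, #8, #9, #10, #11, #12, #17, #18, #19.
So seat 12 is #19.

19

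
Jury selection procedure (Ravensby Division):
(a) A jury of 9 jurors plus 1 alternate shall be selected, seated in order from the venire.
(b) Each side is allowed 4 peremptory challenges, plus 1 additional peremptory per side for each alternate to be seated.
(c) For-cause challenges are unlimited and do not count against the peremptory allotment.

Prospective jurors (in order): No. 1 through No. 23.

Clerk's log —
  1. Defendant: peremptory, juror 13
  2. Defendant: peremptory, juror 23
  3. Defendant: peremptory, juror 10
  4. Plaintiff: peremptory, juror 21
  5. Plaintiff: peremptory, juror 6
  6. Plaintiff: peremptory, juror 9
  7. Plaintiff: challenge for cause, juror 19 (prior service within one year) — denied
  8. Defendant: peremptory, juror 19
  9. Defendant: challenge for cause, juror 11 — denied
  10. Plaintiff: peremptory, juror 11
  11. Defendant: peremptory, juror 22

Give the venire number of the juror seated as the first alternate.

Removed: #6, #9, #10, #11, #13, #19, #21, #22, #23.
Seating in order: seats 1–9 → #1, #2, #3, #4, #5, #7, #8, #12, #14; alternates → #15.
So alternate 1 is #15.

15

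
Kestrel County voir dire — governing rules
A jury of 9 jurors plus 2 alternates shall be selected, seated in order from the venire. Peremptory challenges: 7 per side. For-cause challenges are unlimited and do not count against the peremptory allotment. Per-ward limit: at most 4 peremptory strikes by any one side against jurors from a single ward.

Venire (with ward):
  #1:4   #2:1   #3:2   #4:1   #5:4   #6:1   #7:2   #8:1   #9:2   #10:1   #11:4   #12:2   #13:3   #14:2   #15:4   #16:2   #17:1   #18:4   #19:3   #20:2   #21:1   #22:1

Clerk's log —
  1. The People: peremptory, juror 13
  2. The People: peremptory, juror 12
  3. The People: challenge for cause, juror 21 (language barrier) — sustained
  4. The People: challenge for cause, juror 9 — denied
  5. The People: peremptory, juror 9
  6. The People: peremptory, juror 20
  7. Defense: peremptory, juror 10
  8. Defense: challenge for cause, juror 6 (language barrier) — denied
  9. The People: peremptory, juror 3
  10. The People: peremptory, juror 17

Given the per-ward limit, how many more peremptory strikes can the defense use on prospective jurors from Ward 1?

Defense peremptories so far: #10 — 1 of 7 used, 6 left overall.
Against Ward 1: #10 — 1 used; per-ward cap 4 leaves 3.
Binding limit: min(6, 3) = 3.

3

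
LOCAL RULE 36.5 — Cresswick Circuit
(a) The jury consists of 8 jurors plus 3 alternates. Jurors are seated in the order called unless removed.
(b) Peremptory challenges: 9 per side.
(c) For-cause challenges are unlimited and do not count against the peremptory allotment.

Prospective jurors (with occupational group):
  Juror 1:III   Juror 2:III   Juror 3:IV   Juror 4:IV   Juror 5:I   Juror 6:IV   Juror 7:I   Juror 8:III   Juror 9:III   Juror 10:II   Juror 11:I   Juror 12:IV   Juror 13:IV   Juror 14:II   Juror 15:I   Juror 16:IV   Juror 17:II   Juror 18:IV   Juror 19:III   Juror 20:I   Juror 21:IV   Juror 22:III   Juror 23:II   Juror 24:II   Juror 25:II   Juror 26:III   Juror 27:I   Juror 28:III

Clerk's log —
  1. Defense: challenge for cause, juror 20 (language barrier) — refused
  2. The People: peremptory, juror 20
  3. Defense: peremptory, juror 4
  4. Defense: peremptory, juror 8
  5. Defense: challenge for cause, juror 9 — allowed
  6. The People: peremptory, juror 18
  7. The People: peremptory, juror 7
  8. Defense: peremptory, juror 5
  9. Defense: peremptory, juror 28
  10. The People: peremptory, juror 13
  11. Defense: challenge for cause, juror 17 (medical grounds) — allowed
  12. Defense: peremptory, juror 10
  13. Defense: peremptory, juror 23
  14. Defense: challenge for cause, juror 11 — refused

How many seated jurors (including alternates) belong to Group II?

1

Removed: #4, #5, #7, #8, #9, #10, #13, #17, #18, #20, #23, #28.
Seated (11 incl. alternates): #1, #2, #3, #6, #11, #12, #14, #15, #16, #19, #21.
Of those, in Group II: #14 → 1.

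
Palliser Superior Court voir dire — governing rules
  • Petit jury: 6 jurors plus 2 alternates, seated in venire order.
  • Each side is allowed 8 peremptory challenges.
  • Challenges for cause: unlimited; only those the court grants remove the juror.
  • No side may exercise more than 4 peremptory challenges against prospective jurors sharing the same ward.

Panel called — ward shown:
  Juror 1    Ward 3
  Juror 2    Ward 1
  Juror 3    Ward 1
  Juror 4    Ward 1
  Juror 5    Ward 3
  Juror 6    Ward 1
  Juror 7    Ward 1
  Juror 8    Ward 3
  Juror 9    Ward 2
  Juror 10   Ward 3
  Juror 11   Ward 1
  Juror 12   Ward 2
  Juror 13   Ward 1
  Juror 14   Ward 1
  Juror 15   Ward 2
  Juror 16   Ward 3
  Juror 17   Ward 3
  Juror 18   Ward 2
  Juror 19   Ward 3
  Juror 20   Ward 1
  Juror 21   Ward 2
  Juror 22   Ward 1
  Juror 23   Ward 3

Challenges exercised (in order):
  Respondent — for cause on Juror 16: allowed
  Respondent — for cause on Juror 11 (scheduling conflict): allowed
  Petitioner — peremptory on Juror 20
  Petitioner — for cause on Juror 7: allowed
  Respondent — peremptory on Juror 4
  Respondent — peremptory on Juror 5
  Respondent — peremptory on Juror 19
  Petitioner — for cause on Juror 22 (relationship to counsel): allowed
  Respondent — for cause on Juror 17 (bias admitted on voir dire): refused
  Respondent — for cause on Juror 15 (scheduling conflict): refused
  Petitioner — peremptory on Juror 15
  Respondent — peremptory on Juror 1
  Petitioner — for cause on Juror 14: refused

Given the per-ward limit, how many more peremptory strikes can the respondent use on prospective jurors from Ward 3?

1

Respondent peremptories so far: #4, #5, #19, #1 — 4 of 8 used, 4 left overall.
Against Ward 3: #5, #19, #1 — 3 used; per-ward cap 4 leaves 1.
Binding limit: min(4, 1) = 1.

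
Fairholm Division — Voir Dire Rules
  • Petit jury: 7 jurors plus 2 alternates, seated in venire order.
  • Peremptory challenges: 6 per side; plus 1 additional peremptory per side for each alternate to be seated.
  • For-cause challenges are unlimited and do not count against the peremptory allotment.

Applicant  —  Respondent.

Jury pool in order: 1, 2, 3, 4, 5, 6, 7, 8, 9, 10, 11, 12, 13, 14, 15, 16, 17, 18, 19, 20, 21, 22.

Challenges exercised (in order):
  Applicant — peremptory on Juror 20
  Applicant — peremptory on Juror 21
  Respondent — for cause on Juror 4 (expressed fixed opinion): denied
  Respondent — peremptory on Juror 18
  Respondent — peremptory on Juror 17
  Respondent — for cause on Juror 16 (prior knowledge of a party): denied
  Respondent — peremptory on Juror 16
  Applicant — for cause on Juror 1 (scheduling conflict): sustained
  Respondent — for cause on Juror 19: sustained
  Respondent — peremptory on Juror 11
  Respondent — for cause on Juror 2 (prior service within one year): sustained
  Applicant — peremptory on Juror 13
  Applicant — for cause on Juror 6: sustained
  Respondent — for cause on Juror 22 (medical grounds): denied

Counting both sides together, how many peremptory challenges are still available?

Applicant allotment: 6 base + 1 × 2 alternates = 8. Respondent allotment: 6 base + 1 × 2 alternates = 8.
Applicant peremptories used: #20, #21, #13 — 3 (for-cause on #1, #6 don't count).
Respondent peremptories used: #18, #17, #16, #11 — 4 (for-cause on #4, #16, #19, #2, #22 don't count).
Remaining: (8 − 3) + (8 − 4) = 9.

9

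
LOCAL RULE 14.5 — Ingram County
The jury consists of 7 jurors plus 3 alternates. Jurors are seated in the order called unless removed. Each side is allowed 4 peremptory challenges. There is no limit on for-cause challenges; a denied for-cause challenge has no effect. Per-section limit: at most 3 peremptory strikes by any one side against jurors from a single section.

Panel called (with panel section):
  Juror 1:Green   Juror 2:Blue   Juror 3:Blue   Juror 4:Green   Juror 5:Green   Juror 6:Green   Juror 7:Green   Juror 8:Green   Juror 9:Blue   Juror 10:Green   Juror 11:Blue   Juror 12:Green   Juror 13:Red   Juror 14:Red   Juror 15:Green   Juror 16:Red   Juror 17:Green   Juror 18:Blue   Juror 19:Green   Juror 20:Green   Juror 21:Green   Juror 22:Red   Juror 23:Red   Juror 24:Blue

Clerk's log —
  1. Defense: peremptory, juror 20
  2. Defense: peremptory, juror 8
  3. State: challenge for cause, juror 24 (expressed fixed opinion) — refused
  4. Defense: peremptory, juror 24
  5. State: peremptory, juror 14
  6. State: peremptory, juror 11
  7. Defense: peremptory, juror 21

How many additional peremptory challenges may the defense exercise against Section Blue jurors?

Defense peremptories so far: #20, #8, #24, #21 — 4 of 4 used, 0 left overall.
Against Section Blue: #24 — 1 used; per-section cap 3 leaves 2.
Binding limit: min(0, 2) = 0.

0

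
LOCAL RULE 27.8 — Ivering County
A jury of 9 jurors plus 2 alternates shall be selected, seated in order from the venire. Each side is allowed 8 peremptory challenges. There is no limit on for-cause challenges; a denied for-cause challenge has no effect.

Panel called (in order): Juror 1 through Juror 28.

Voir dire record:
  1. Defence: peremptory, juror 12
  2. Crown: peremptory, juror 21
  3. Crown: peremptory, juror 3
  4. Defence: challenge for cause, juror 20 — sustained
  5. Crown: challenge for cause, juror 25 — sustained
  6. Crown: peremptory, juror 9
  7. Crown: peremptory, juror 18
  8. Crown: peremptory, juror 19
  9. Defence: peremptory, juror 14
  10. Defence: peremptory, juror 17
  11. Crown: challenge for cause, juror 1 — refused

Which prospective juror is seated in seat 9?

Removed: #3, #9, #12, #14, #17, #18, #19, #20, #21, #25. (#1 stays — for-cause denied.)
Seating in order: seats 1–9 → #1, #2, #4, #5, #6, #7, #8, #10, #11; alternates → #13, #15.
So seat 9 is #11.

11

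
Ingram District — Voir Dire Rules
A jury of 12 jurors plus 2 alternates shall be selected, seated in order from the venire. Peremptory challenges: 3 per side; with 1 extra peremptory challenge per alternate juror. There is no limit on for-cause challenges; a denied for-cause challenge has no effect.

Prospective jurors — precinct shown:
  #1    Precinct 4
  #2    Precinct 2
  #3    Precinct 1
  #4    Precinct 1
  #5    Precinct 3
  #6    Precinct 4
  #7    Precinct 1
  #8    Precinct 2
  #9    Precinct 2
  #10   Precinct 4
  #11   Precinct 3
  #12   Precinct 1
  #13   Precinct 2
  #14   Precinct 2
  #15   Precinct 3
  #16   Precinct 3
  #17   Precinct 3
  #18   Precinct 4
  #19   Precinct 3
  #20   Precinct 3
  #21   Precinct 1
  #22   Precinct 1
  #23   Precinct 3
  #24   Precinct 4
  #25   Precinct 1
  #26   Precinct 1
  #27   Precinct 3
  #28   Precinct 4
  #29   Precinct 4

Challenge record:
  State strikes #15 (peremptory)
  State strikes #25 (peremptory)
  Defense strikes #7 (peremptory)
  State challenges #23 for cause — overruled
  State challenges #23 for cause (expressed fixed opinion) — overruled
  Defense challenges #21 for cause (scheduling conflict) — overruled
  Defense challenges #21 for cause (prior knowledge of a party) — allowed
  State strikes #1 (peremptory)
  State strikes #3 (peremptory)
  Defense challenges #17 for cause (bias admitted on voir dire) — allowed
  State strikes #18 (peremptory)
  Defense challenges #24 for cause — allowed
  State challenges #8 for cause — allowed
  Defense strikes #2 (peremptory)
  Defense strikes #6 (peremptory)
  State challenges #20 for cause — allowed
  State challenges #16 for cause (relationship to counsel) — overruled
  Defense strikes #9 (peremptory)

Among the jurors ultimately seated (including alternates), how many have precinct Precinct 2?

Removed: #1, #2, #3, #6, #7, #8, #9, #15, #17, #18, #20, #21, #24, #25.
Seated (14 incl. alternates): #4, #5, #10, #11, #12, #13, #14, #16, #19, #22, #23, #26, #27, #28.
Of those, in Precinct 2: #13, #14 → 2.

2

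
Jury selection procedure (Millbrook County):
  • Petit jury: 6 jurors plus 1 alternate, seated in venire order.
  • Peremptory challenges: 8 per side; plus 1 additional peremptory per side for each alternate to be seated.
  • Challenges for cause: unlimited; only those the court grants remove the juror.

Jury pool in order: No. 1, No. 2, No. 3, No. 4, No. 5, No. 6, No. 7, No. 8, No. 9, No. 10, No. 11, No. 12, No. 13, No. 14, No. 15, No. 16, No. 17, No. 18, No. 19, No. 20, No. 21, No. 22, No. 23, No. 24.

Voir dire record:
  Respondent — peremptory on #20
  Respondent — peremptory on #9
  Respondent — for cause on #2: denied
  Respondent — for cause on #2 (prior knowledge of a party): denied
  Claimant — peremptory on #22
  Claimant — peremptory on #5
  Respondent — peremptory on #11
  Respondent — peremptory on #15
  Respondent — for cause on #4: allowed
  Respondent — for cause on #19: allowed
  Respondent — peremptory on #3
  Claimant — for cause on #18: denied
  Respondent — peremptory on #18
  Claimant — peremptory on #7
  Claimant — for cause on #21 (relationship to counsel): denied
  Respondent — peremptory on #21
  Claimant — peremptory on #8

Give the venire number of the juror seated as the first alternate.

14

Removed: #3, #4, #5, #7, #8, #9, #11, #15, #18, #19, #20, #21, #22. (#2 stays — for-cause denied.)
Seating in order: seats 1–6 → #1, #2, #6, #10, #12, #13; alternates → #14.
So alternate 1 is #14.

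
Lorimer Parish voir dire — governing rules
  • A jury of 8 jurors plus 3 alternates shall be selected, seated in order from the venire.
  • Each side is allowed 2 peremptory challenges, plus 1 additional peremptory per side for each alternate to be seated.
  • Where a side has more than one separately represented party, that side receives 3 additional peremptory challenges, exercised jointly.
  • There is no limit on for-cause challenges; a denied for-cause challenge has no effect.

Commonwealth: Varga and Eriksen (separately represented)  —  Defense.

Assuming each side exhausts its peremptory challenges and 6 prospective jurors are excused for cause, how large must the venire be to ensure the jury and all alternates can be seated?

30

Seats to fill: 8 + 3 alternates = 11.
Peremptories — Commonwealth: 2 + 1×3 + 3 = 8; Defense: 2 + 1×3 = 5; total 13.
For-cause removals: 6.
Minimum venire: 11 + 13 + 6 = 30.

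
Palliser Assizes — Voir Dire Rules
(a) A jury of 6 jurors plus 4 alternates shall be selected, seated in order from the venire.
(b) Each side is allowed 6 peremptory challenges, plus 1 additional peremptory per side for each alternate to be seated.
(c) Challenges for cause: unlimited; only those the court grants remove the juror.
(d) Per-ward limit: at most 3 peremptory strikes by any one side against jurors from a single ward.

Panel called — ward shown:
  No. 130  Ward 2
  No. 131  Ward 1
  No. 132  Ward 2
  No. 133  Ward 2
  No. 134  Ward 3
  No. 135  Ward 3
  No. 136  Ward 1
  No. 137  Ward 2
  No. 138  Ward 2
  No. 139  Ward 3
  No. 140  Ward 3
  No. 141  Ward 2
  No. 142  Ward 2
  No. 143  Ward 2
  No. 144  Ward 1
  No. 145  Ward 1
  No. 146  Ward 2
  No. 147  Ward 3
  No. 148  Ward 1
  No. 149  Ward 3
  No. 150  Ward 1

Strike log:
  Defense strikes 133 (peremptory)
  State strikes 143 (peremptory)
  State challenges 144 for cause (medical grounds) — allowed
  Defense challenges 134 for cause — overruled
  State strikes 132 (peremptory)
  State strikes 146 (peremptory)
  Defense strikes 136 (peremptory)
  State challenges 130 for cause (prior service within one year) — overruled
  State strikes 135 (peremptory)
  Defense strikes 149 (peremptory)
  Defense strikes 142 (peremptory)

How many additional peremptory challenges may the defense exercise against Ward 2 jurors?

Defense peremptories so far: #133, #136, #149, #142 — 4 of 10 used, 6 left overall.
Against Ward 2: #133, #142 — 2 used; per-ward cap 3 leaves 1.
Binding limit: min(6, 1) = 1.

1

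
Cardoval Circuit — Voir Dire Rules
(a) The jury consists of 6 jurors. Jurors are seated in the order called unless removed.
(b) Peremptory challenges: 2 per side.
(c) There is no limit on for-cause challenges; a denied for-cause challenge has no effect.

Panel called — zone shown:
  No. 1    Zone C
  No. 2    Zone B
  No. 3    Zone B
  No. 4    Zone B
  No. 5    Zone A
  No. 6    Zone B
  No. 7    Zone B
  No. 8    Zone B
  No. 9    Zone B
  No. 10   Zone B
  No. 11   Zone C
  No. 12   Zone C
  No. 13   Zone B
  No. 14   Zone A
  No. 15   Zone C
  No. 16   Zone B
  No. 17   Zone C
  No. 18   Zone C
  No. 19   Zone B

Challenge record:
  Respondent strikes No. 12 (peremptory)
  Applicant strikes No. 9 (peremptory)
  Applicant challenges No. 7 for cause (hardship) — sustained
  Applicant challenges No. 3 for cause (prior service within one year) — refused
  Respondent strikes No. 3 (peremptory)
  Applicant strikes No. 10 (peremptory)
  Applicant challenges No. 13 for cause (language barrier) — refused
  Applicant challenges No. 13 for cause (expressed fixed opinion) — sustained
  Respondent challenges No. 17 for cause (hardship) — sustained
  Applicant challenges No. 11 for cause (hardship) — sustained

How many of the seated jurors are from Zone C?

1

Removed: #3, #7, #9, #10, #11, #12, #13, #17.
Seated jurors 1–6: #1, #2, #4, #5, #6, #8.
Of those, in Zone C: #1 → 1.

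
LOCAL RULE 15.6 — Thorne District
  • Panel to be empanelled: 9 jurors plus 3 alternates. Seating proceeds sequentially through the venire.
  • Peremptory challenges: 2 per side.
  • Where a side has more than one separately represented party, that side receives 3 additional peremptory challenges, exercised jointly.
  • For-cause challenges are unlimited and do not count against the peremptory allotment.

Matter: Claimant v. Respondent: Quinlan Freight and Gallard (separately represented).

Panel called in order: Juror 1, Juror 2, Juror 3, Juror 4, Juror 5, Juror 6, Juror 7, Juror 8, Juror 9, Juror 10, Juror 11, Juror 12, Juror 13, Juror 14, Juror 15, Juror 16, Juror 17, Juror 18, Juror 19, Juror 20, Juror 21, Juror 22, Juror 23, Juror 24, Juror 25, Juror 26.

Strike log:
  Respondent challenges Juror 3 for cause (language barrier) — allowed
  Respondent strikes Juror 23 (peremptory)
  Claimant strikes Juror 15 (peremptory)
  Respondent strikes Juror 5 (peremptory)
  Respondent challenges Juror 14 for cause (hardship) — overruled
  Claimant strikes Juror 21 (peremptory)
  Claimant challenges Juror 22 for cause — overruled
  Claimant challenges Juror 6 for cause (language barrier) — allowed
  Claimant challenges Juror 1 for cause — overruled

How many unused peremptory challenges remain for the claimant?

0

Claimant allotment: 2.
Claimant peremptories used: #15, #21 — 2 (for-cause on #22, #6, #1 don't count).
Remaining: 2 − 2 = 0.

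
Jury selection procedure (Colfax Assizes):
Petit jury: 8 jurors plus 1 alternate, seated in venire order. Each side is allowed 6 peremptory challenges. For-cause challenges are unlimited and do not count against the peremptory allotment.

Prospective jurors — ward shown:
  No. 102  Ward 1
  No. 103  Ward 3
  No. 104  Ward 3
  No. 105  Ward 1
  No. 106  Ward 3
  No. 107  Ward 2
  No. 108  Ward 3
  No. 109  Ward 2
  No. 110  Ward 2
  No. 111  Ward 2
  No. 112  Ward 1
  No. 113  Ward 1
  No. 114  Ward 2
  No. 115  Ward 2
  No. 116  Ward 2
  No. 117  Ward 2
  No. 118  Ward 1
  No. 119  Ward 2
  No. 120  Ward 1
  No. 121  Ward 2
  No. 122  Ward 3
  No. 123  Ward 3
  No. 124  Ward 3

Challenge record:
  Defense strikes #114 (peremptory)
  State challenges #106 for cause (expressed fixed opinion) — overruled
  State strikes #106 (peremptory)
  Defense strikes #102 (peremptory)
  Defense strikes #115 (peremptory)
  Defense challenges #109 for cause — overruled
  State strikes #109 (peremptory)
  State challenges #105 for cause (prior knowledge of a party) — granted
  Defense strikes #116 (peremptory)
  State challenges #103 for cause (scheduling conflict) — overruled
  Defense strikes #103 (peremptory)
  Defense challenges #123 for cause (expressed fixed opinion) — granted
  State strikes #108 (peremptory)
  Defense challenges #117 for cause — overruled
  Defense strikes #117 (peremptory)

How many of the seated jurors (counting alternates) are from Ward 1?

Removed: #102, #103, #105, #106, #108, #109, #114, #115, #116, #117, #123.
Seated (9 incl. alternates): #104, #107, #110, #111, #112, #113, #118, #119, #120.
Of those, in Ward 1: #112, #113, #118, #120 → 4.

4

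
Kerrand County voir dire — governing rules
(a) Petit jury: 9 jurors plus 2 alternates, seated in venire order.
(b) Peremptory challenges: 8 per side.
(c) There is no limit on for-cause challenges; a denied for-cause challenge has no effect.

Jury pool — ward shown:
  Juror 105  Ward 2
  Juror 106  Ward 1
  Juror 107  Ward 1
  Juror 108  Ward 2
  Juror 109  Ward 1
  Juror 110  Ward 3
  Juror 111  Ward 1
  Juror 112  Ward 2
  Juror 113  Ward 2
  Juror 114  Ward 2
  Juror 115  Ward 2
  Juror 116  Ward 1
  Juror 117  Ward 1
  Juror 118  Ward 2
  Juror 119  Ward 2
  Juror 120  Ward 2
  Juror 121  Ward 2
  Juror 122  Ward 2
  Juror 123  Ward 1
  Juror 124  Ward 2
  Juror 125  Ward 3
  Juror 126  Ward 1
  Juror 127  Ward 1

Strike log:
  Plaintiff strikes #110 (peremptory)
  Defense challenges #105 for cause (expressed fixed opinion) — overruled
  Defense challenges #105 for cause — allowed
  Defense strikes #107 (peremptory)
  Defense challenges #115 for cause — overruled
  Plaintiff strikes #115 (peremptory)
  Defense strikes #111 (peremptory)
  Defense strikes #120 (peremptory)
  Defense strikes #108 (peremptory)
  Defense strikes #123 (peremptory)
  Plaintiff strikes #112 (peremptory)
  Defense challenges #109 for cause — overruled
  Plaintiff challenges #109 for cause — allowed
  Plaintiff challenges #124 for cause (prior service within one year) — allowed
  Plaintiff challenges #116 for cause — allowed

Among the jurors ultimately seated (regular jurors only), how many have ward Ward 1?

2

Removed: #105, #107, #108, #109, #110, #111, #112, #115, #116, #120, #123, #124.
Seated jurors 1–9: #106, #113, #114, #117, #118, #119, #121, #122, #125 (alternates #126, #127 not counted).
Of those, in Ward 1: #106, #117 → 2.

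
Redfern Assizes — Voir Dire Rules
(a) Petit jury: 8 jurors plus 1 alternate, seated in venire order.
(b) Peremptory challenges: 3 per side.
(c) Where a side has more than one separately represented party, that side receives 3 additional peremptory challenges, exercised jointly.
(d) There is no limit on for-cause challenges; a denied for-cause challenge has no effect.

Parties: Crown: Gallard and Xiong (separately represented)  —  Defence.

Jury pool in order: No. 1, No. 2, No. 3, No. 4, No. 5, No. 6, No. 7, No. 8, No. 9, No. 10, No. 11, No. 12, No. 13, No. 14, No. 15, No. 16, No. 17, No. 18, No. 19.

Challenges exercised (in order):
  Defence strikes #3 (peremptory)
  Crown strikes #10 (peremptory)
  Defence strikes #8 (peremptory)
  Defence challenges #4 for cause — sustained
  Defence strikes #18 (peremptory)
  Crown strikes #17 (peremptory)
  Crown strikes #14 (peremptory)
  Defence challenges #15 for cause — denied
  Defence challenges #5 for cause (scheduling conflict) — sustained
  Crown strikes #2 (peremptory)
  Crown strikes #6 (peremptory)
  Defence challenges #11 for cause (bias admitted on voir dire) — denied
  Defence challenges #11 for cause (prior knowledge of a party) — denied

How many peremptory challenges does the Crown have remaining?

1

Crown allotment: 3 base + 3 multi-party = 6.
Crown peremptories used: #10, #17, #14, #2, #6 — 5.
Remaining: 6 − 5 = 1.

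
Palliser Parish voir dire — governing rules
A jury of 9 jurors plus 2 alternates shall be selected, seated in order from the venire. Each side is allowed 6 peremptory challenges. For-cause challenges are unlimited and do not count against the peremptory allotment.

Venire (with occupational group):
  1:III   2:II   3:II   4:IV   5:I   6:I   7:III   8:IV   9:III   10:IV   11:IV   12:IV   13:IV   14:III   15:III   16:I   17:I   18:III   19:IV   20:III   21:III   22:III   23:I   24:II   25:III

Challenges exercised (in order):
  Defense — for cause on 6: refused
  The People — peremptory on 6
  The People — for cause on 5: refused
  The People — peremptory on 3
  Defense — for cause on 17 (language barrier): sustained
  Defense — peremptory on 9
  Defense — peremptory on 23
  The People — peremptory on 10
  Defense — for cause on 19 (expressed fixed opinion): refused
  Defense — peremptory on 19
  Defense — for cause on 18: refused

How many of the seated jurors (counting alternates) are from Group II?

Removed: #3, #6, #9, #10, #17, #19, #23.
Seated (11 incl. alternates): #1, #2, #4, #5, #7, #8, #11, #12, #13, #14, #15.
Of those, in Group II: #2 → 1.

1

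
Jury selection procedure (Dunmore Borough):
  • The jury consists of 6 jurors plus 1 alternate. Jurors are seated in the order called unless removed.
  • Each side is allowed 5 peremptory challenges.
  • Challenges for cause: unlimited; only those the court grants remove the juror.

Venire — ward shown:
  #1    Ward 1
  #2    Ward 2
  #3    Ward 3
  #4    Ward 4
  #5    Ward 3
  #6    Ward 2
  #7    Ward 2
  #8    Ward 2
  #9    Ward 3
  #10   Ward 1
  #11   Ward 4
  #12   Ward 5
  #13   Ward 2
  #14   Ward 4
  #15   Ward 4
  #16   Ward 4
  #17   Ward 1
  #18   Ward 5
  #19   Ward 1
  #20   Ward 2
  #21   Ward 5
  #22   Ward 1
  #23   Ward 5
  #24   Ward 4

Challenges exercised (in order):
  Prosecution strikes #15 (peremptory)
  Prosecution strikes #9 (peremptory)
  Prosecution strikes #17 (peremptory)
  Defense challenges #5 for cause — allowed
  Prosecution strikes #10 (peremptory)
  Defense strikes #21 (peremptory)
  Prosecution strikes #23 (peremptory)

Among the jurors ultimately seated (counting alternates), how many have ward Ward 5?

0

Removed: #5, #9, #10, #15, #17, #21, #23.
Seated (7 incl. alternates): #1, #2, #3, #4, #6, #7, #8.
None of those are in Ward 5 → 0.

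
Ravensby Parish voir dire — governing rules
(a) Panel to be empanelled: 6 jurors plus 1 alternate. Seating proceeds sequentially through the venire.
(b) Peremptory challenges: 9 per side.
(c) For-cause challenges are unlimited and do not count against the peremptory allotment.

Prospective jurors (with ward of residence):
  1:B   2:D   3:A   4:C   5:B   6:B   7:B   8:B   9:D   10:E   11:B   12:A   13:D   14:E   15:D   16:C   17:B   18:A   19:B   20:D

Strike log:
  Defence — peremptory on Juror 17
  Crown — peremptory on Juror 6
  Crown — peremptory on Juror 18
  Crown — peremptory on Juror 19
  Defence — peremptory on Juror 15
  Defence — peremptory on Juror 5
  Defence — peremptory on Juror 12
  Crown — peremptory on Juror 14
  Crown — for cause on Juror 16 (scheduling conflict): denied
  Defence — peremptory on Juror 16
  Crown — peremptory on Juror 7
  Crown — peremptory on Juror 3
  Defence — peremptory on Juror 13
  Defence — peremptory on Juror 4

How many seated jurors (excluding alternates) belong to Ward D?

Removed: #3, #4, #5, #6, #7, #12, #13, #14, #15, #16, #17, #18, #19.
Seated jurors 1–6: #1, #2, #8, #9, #10, #11 (alternates #20 not counted).
Of those, in Ward D: #2, #9 → 2.

2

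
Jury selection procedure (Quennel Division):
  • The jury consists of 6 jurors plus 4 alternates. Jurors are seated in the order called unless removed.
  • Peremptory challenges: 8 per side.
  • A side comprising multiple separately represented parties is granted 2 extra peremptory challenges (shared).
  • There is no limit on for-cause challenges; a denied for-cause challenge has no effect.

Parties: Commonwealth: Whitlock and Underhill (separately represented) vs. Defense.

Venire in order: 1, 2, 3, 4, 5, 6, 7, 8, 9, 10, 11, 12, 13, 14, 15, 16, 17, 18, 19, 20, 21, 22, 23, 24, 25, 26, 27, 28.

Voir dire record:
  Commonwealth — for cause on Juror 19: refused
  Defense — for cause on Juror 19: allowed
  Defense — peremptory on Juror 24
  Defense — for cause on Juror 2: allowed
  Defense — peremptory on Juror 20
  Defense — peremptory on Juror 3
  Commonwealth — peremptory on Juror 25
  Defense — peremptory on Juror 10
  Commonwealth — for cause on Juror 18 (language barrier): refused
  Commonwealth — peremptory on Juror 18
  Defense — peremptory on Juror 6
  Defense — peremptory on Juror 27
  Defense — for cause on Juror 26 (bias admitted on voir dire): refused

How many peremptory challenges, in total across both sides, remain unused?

Commonwealth allotment: 8 base + 2 multi-party = 10. Defense allotment: 8.
Commonwealth peremptories used: #25, #18 — 2 (for-cause on #19, #18 don't count).
Defense peremptories used: #24, #20, #3, #10, #6, #27 — 6 (for-cause on #19, #2, #26 don't count).
Remaining: (10 − 2) + (8 − 6) = 10.

10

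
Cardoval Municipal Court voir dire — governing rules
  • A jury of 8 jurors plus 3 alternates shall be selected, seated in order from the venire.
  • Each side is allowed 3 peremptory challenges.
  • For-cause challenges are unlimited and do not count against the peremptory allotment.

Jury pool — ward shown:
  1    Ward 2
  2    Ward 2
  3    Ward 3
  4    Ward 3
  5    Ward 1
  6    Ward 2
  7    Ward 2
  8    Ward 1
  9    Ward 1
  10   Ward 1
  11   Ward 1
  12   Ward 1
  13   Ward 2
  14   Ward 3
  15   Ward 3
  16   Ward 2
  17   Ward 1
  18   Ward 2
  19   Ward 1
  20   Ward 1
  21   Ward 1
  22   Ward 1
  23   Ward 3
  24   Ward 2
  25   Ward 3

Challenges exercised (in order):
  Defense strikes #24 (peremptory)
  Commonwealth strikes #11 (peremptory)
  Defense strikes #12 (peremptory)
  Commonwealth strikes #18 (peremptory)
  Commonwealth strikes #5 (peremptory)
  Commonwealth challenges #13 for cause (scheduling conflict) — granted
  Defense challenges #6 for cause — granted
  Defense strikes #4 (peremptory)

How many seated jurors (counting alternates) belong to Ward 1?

Removed: #4, #5, #6, #11, #12, #13, #18, #24.
Seated (11 incl. alternates): #1, #2, #3, #7, #8, #9, #10, #14, #15, #16, #17.
Of those, in Ward 1: #8, #9, #10, #17 → 4.

4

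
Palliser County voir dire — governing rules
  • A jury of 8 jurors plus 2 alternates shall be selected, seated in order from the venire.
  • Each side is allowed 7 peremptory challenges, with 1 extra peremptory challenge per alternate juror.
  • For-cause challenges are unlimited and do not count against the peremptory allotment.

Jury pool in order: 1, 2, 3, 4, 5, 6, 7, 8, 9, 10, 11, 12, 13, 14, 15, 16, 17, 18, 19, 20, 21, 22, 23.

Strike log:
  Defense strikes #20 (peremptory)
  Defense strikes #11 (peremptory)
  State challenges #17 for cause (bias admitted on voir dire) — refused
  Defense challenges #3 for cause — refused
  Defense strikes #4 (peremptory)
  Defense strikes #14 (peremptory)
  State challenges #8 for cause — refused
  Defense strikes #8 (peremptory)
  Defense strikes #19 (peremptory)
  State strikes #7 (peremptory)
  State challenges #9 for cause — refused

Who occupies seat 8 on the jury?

Removed: #4, #7, #8, #11, #14, #19, #20. (#3, #9, #17 stay — for-cause denied.)
Filling seats in venire order through position 8: #1, #2, #3, #5, #6, #9, #10, #12.
So seat 8 is #12.

12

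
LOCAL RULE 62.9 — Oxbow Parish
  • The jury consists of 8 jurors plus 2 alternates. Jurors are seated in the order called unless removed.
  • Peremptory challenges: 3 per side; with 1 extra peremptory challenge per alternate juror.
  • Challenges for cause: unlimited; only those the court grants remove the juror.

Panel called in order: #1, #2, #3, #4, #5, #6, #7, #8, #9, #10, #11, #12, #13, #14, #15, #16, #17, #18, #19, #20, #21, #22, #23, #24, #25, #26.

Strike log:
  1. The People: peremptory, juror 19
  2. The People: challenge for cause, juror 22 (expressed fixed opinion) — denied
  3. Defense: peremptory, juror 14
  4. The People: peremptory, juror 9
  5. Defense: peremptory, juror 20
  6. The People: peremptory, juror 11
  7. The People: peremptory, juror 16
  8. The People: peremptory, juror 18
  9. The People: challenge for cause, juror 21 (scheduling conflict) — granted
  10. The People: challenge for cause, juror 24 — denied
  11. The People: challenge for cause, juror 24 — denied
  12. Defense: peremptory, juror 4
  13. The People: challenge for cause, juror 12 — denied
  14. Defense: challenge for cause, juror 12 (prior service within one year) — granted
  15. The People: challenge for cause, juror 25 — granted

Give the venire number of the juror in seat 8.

Removed: #4, #9, #11, #12, #14, #16, #18, #19, #20, #21, #25. (#22, #24 stay — for-cause denied.)
Seating in order: seats 1–8 → #1, #2, #3, #5, #6, #7, #8, #10; alternates → #13, #15.
So seat 8 is #10.

10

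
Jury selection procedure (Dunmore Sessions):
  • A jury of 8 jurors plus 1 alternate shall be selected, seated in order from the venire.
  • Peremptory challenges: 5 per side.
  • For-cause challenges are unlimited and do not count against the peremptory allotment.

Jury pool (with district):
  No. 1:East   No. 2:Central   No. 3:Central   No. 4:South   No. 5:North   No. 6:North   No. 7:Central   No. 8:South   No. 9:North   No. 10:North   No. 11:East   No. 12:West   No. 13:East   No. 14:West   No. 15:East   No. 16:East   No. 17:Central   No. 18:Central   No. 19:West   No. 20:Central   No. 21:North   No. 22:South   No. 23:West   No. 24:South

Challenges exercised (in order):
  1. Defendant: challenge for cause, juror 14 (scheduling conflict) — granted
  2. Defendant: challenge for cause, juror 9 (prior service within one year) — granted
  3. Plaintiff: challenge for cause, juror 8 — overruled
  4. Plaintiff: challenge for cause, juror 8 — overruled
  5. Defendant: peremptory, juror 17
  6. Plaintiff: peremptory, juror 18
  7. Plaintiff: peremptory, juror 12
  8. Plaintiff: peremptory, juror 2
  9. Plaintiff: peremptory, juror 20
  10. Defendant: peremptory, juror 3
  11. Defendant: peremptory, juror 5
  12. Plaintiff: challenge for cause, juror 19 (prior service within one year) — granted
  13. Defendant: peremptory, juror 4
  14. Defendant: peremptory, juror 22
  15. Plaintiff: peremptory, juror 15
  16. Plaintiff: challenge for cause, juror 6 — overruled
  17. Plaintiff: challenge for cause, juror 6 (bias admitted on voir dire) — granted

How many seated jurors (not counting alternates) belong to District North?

Removed: #2, #3, #4, #5, #6, #9, #12, #14, #15, #17, #18, #19, #20, #22.
Seated jurors 1–8: #1, #7, #8, #10, #11, #13, #16, #21 (alternates #23 not counted).
Of those, in District North: #10, #21 → 2.

2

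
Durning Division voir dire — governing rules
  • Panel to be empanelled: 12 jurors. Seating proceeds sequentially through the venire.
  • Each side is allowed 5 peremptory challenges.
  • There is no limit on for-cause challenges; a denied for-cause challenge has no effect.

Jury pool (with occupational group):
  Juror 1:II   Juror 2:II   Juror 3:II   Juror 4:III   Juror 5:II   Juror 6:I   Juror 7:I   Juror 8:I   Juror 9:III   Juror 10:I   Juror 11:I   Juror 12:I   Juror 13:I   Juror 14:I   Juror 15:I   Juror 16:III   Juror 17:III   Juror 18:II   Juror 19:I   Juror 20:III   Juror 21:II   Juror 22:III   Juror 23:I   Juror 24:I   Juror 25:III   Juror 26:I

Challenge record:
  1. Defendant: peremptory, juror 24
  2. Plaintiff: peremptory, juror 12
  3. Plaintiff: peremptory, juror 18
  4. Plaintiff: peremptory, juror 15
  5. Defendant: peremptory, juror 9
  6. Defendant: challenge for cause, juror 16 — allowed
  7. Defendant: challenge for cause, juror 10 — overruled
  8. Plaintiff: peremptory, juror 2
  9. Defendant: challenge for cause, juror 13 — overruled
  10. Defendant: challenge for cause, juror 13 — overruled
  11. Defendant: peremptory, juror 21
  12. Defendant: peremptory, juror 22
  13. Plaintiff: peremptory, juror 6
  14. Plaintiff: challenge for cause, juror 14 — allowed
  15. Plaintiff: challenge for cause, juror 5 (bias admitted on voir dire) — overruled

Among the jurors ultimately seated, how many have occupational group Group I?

6

Removed: #2, #6, #9, #12, #14, #15, #16, #18, #21, #22, #24.
Seated jurors 1–12: #1, #3, #4, #5, #7, #8, #10, #11, #13, #17, #19, #20.
Of those, in Group I: #7, #8, #10, #11, #13, #19 → 6.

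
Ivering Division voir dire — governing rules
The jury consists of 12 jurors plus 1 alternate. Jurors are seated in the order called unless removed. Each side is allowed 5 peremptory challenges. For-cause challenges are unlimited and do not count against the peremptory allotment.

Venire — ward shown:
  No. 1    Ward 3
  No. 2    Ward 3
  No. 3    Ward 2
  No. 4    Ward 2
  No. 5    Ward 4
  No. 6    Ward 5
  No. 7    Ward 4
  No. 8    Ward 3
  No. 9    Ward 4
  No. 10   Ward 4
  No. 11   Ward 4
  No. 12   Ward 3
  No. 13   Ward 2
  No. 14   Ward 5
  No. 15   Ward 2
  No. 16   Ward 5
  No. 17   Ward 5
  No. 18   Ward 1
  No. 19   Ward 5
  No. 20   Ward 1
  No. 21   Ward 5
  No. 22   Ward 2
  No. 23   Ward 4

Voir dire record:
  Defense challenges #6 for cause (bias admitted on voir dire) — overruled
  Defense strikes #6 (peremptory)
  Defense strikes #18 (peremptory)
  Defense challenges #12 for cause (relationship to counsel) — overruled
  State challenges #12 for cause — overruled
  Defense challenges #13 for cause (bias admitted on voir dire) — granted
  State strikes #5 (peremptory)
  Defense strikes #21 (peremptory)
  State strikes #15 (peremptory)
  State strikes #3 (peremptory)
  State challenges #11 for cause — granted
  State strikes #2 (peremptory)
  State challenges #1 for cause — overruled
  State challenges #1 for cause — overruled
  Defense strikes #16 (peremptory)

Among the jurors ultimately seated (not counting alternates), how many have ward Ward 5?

Removed: #2, #3, #5, #6, #11, #13, #15, #16, #18, #21.
Seated jurors 1–12: #1, #4, #7, #8, #9, #10, #12, #14, #17, #19, #20, #22 (alternates #23 not counted).
Of those, in Ward 5: #14, #17, #19 → 3.

3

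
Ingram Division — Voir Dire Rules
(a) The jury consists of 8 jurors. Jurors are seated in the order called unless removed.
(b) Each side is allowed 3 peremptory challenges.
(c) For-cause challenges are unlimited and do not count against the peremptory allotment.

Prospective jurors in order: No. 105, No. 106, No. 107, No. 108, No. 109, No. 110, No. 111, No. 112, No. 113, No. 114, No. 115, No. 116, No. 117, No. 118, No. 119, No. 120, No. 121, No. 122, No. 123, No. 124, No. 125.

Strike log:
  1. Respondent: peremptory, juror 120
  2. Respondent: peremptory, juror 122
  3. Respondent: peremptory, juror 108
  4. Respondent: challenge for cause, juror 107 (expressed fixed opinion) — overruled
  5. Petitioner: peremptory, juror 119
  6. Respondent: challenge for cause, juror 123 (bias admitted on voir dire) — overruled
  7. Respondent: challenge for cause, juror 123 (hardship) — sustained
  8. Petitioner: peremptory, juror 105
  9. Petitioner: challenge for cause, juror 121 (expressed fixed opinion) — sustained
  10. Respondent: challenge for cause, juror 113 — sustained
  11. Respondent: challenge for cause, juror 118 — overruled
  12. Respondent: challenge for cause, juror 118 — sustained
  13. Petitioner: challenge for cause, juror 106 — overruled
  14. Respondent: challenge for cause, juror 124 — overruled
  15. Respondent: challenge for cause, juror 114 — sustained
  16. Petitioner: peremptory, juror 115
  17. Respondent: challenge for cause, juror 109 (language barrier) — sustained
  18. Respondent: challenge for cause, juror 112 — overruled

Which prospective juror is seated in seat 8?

124

Removed: #105, #108, #109, #113, #114, #115, #118, #119, #120, #121, #122, #123. (#106, #107, #112, #124 stay — for-cause denied.)
Seating in order: seats 1–8 → #106, #107, #110, #111, #112, #116, #117, #124.
So seat 8 is #124.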